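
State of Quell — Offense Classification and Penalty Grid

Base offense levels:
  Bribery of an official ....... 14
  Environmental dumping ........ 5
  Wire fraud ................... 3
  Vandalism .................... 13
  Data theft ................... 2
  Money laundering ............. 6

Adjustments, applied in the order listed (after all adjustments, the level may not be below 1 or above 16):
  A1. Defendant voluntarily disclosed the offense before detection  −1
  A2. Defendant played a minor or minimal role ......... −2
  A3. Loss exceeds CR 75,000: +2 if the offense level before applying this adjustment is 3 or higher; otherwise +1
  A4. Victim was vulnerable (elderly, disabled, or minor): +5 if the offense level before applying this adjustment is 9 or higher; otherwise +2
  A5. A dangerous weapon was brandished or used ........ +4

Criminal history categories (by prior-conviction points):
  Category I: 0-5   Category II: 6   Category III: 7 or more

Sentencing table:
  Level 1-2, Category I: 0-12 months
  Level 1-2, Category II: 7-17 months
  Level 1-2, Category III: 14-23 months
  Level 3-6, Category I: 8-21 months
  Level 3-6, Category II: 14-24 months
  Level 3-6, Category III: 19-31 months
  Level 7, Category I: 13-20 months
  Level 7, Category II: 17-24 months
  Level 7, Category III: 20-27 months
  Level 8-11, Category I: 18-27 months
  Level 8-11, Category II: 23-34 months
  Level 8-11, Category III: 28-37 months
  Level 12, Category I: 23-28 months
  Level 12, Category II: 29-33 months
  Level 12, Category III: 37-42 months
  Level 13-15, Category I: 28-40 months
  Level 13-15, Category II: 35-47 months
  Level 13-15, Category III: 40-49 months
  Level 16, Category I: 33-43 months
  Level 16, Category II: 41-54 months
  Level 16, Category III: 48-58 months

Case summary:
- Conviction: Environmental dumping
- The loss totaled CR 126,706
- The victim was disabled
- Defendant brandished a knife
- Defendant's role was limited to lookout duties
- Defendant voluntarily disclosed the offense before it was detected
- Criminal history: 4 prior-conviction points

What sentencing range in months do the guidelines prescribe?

18-27 months

Base offense level for environmental dumping: 5.
A1 applies: 5 − 1 = 4.
A2 applies: 4 − 2 = 2.
A3 applies (level before this adjustment is 2 < 3, so +1): 2 + 1 = 3.
A4 applies (level before this adjustment is 3 < 9, so +2): 3 + 2 = 5.
A5 applies: 5 + 4 = 9.
Final offense level: 9.
Criminal history: 4 prior points → Category I (0-5).
Level 9 falls in the 8-11 band.
Grid: Level 8-11 × Category I = 18-27 months.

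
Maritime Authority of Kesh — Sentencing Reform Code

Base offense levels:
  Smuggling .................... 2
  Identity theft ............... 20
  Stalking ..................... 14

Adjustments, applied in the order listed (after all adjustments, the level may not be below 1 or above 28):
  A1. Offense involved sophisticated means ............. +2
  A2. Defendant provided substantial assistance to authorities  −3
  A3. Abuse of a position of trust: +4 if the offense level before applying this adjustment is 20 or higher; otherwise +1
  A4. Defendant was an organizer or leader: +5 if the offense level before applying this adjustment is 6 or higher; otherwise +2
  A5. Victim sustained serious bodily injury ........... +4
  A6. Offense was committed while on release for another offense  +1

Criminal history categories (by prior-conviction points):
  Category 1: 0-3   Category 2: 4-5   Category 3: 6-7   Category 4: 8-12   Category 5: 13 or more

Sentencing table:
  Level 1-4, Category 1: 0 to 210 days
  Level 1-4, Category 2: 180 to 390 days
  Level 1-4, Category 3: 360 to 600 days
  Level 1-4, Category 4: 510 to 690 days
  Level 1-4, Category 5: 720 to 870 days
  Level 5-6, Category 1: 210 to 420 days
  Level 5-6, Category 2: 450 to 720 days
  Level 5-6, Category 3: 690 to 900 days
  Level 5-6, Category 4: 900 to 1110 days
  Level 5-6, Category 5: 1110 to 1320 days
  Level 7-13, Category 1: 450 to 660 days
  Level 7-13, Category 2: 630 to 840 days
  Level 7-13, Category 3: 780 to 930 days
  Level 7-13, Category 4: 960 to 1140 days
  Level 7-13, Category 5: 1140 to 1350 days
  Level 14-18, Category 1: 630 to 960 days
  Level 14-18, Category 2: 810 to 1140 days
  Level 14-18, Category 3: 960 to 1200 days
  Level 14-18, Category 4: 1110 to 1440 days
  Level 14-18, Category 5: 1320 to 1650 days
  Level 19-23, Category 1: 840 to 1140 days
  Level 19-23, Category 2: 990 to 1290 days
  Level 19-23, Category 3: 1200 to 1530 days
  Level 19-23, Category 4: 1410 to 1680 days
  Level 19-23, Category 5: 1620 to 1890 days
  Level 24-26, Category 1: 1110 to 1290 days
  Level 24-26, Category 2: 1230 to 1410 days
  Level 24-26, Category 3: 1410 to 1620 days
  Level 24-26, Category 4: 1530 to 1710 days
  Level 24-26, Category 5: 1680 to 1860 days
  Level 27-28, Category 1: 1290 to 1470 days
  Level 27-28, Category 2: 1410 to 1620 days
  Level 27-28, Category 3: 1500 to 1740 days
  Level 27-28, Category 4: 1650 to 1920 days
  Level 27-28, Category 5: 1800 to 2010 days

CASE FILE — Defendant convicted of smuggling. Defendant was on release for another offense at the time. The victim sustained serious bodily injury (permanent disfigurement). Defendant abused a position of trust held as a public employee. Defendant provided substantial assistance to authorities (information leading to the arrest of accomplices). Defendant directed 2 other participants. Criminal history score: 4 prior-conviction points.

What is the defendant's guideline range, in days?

630-840 days

Base offense level for smuggling: 2.
A1 does not apply.
A2 applies: 2 − 3 = -1.
A3 applies (level before this adjustment is -1 < 20, so +1): -1 + 1 = 0.
A4 applies (level before this adjustment is 0 < 6, so +2): 0 + 2 = 2.
A5 applies: 2 + 4 = 6.
A6 applies: 6 + 1 = 7.
Final offense level: 7.
Criminal history: 4 prior points → Category 2 (4-5).
Level 7 falls in the 7-13 band.
Grid: Level 7-13 × Category 2 = 630-840 days.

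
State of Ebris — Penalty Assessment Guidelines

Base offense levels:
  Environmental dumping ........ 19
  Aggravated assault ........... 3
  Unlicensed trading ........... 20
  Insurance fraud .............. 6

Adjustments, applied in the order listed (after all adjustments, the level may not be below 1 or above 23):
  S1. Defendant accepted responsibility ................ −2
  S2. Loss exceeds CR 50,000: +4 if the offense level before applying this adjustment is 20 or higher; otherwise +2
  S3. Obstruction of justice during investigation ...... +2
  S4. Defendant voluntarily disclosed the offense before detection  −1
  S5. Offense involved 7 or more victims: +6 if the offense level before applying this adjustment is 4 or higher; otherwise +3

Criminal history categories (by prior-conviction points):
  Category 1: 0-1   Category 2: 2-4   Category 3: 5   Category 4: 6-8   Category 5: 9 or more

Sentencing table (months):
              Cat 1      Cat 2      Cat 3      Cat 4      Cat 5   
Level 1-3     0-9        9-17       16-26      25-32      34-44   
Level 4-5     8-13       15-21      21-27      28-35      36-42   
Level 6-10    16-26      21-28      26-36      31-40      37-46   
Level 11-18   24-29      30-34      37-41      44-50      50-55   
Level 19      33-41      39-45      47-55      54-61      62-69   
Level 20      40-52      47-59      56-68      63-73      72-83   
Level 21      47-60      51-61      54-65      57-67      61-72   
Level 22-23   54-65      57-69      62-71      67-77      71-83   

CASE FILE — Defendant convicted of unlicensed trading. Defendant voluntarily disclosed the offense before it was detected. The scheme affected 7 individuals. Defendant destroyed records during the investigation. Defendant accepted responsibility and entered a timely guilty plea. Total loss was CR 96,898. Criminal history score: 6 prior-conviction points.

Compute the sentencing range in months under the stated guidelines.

67-77 months

Base offense level for unlicensed trading: 20.
S1 applies: 20 − 2 = 18.
S2 applies (level before this adjustment is 18 < 20, so +2): 18 + 2 = 20.
S3 applies: 20 + 2 = 22.
S4 applies: 22 − 1 = 21.
S5 applies (level before this adjustment is 21 ≥ 4, so +6): 21 + 6 = 27.
Level 27 exceeds the maximum of 23; capped at 23.
Final offense level: 23.
Criminal history: 6 prior points → Category 4 (6-8).
Level 23 falls in the 22-23 band.
Grid: Level 22-23 × Category 4 = 67-77 months.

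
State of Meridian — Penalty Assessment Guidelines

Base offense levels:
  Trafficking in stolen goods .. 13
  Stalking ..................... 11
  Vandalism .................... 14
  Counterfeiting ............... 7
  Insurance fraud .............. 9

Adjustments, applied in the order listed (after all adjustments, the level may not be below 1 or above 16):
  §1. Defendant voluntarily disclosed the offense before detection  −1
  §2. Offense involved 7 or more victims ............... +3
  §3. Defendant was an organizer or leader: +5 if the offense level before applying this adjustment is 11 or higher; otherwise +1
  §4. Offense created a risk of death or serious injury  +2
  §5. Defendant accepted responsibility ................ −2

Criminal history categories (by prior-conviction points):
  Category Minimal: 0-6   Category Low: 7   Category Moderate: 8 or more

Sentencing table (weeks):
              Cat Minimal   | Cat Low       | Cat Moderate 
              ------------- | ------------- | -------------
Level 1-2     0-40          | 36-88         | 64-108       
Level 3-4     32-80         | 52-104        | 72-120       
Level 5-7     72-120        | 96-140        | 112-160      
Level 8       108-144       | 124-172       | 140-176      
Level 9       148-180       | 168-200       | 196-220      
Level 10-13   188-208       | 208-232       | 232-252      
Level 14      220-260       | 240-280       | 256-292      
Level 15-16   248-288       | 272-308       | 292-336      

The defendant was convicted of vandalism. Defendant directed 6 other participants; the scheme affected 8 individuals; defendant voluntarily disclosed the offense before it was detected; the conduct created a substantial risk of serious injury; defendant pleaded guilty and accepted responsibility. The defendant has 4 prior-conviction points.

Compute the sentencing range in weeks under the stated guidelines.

248-288 weeks

Base offense level for vandalism: 14.
§1 applies: 14 − 1 = 13.
§2 applies: 13 + 3 = 16.
§3 applies (level before this adjustment is 16 ≥ 11, so +5): 16 + 5 = 21.
§4 applies: 21 + 2 = 23.
§5 applies: 23 − 2 = 21.
Level 21 exceeds the maximum of 16; capped at 16.
Final offense level: 16.
Criminal history: 4 prior points → Category Minimal (0-6).
Level 16 falls in the 15-16 band.
Grid: Level 15-16 × Category Minimal = 248-288 weeks.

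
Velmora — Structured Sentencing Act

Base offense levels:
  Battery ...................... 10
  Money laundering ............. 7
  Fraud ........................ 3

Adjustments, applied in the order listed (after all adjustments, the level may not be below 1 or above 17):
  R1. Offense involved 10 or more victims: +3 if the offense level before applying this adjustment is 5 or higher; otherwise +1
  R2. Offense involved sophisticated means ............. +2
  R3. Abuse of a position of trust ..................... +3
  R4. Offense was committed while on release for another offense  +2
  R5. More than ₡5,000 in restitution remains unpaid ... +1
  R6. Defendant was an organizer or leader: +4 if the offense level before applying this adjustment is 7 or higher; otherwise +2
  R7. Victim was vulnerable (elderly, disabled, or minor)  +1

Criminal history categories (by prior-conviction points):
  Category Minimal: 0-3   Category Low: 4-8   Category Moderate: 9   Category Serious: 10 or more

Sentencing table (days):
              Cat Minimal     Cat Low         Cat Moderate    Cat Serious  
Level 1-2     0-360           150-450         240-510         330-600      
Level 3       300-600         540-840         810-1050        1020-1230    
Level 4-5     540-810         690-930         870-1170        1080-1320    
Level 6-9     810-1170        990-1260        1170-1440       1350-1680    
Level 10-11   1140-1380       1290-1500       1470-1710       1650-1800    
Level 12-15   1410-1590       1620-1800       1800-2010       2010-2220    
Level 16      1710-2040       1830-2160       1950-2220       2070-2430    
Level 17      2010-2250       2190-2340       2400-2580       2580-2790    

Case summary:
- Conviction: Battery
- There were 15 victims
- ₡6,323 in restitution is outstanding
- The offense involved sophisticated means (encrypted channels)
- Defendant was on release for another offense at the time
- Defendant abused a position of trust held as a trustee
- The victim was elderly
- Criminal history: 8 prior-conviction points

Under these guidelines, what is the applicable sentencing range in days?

Base offense level for battery: 10.
R1 applies (level before this adjustment is 10 ≥ 5, so +3): 10 + 3 = 13.
R2 applies: 13 + 2 = 15.
R3 applies: 15 + 3 = 18.
R4 applies: 18 + 2 = 20.
R5 applies: 20 + 1 = 21.
R6 does not apply.
R7 applies: 21 + 1 = 22.
Level 22 exceeds the maximum of 17; capped at 17.
Final offense level: 17.
Criminal history: 8 prior points → Category Low (4-8).
Level 17 falls in the 17 band.
Grid: Level 17 × Category Low = 2190-2340 days.

2190-2340 days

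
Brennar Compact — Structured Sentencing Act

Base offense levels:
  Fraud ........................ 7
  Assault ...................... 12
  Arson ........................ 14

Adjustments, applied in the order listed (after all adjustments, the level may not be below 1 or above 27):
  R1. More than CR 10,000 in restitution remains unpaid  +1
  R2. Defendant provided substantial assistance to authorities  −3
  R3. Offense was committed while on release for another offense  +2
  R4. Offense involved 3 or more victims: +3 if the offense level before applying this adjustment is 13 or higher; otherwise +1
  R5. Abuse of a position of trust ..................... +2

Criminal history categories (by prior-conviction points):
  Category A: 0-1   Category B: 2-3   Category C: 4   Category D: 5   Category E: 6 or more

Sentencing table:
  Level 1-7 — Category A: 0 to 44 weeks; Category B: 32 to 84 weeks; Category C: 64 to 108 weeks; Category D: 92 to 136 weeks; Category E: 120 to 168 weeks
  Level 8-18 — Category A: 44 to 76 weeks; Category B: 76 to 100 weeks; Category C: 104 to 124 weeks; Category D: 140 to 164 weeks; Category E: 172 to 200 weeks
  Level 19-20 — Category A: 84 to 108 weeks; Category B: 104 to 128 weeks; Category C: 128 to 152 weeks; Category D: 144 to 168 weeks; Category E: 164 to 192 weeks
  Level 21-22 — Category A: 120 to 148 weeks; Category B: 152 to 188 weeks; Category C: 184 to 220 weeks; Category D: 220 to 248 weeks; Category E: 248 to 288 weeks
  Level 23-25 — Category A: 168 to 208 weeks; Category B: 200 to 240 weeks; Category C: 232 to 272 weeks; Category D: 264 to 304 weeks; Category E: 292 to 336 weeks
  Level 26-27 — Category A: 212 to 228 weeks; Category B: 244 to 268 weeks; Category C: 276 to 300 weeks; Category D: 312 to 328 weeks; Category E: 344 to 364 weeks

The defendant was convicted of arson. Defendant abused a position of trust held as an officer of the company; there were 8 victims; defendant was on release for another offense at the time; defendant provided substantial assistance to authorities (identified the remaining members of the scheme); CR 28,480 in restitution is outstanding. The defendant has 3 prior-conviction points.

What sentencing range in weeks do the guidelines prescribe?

104-128 weeks

Base offense level for arson: 14.
R1 applies: 14 + 1 = 15.
R2 applies: 15 − 3 = 12.
R3 applies: 12 + 2 = 14.
R4 applies (level before this adjustment is 14 ≥ 13, so +3): 14 + 3 = 17.
R5 applies: 17 + 2 = 19.
Final offense level: 19.
Criminal history: 3 prior points → Category B (2-3).
Level 19 falls in the 19-20 band.
Grid: Level 19-20 × Category B = 104-128 weeks.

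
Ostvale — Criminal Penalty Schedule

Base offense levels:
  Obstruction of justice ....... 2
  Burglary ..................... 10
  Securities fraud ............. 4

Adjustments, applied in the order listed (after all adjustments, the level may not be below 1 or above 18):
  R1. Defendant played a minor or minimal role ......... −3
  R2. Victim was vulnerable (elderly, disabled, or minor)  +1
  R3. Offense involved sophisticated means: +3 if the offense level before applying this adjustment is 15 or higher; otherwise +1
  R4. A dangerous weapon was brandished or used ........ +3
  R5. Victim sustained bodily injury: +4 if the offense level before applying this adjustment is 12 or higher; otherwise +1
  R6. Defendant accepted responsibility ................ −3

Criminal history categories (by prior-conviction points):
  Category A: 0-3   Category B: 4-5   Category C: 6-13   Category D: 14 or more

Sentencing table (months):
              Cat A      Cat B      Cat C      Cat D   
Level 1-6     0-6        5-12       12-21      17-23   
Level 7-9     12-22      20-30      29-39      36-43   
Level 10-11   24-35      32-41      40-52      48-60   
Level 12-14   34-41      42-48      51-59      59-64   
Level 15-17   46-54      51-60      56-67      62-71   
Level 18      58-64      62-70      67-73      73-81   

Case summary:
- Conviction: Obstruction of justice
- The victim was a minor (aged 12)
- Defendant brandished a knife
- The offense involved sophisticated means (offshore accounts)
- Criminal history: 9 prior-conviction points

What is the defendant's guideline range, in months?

Base offense level for obstruction of justice: 2.
R1 does not apply.
R2 applies: 2 + 1 = 3.
R3 applies (level before this adjustment is 3 < 15, so +1): 3 + 1 = 4.
R4 applies: 4 + 3 = 7.
R5 does not apply.
Final offense level: 7.
Criminal history: 9 prior points → Category C (6-13).
Level 7 falls in the 7-9 band.
Grid: Level 7-9 × Category C = 29-39 months.

29-39 months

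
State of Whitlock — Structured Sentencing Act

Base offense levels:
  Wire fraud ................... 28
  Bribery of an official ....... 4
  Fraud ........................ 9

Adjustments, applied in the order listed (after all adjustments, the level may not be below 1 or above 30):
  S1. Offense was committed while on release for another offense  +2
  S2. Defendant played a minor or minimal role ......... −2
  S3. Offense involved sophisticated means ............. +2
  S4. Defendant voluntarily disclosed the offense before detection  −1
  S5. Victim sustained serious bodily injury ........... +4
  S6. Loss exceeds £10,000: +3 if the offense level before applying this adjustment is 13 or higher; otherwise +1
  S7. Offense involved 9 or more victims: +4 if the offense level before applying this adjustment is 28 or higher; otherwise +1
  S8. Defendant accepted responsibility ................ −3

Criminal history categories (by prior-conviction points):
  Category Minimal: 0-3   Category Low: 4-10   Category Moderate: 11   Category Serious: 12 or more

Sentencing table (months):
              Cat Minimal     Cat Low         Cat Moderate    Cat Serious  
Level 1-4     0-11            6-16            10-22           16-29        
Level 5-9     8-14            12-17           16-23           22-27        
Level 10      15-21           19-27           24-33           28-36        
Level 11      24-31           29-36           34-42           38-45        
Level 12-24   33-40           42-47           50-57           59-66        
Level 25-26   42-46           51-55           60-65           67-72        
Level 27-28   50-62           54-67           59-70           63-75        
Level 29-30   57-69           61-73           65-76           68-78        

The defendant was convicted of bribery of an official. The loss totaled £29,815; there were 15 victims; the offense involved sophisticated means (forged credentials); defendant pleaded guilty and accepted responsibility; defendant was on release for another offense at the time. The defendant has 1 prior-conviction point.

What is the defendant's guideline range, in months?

8-14 months

Base offense level for bribery of an official: 4.
S1 applies: 4 + 2 = 6.
S3 applies: 6 + 2 = 8.
S6 applies (level before this adjustment is 8 < 13, so +1): 8 + 1 = 9.
S7 applies (level before this adjustment is 9 < 28, so +1): 9 + 1 = 10.
S8 applies: 10 − 3 = 7.
Final offense level: 7.
Criminal history: 1 prior point → Category Minimal (0-3).
Level 7 falls in the 5-9 band.
Grid: Level 5-9 × Category Minimal = 8-14 months.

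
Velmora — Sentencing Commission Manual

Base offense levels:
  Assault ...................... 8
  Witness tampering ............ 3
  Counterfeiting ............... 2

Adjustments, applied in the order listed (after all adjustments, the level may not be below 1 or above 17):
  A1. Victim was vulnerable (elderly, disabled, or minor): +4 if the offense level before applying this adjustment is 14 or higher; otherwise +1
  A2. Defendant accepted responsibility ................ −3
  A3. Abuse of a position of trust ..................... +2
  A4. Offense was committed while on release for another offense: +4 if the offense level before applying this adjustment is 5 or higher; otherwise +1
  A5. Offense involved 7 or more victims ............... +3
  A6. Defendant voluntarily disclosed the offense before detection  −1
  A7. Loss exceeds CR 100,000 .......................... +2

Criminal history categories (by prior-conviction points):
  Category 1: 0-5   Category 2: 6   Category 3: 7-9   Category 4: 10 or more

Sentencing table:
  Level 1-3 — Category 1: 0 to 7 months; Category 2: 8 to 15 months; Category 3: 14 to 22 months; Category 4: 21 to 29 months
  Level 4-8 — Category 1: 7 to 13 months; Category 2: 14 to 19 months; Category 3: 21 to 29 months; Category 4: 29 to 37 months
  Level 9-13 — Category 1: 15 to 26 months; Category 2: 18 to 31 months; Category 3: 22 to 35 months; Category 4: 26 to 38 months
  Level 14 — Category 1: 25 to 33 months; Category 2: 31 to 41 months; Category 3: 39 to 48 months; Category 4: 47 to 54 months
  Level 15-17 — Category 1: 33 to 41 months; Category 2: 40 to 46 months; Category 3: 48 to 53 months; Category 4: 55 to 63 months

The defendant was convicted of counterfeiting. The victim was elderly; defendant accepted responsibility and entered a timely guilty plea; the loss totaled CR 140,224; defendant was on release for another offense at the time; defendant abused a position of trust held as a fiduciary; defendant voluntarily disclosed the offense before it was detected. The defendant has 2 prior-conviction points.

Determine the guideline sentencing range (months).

7-13 months

Base offense level for counterfeiting: 2.
A1 applies (level before this adjustment is 2 < 14, so +1): 2 + 1 = 3.
A2 applies: 3 − 3 = 0.
A3 applies: 0 + 2 = 2.
A4 applies (level before this adjustment is 2 < 5, so +1): 2 + 1 = 3.
A5 does not apply.
A6 applies: 3 − 1 = 2.
A7 applies: 2 + 2 = 4.
Final offense level: 4.
Criminal history: 2 prior points → Category 1 (0-5).
Level 4 falls in the 4-8 band.
Grid: Level 4-8 × Category 1 = 7-13 months.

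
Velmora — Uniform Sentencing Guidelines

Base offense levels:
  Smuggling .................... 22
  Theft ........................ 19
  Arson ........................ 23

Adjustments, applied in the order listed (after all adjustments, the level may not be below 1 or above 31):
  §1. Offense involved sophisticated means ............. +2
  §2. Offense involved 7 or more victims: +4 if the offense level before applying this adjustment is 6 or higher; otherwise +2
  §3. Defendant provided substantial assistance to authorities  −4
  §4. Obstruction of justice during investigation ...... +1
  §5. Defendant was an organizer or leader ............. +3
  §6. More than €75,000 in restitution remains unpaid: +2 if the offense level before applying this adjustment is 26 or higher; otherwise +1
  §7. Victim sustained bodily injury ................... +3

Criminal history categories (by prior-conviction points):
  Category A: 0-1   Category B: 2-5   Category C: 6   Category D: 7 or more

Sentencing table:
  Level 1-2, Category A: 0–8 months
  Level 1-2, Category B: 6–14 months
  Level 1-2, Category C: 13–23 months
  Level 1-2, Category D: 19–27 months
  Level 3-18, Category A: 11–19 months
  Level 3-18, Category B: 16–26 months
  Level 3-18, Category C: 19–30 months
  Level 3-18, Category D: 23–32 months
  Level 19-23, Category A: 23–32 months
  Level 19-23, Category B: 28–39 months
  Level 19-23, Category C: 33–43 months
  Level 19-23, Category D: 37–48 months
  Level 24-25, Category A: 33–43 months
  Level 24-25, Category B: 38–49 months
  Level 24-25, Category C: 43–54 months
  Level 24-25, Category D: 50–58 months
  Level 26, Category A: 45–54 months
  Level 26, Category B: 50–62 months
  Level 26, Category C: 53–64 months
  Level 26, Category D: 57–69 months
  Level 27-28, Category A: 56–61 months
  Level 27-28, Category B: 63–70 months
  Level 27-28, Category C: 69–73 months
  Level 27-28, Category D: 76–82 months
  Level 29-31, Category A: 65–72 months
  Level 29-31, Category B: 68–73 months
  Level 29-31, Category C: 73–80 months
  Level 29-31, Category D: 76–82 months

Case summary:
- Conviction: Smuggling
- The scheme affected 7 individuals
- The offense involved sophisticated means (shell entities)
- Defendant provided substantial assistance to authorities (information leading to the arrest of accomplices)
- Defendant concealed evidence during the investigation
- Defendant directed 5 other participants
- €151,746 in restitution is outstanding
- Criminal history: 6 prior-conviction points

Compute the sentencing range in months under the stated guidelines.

Base offense level for smuggling: 22.
§1 applies: 22 + 2 = 24.
§2 applies (level before this adjustment is 24 ≥ 6, so +4): 24 + 4 = 28.
§3 applies: 28 − 4 = 24.
§4 applies: 24 + 1 = 25.
§5 applies: 25 + 3 = 28.
§6 applies (level before this adjustment is 28 ≥ 26, so +2): 28 + 2 = 30.
Final offense level: 30.
Criminal history: 6 prior points → Category C (6).
Level 30 falls in the 29-31 band.
Grid: Level 29-31 × Category C = 73-80 months.

73-80 months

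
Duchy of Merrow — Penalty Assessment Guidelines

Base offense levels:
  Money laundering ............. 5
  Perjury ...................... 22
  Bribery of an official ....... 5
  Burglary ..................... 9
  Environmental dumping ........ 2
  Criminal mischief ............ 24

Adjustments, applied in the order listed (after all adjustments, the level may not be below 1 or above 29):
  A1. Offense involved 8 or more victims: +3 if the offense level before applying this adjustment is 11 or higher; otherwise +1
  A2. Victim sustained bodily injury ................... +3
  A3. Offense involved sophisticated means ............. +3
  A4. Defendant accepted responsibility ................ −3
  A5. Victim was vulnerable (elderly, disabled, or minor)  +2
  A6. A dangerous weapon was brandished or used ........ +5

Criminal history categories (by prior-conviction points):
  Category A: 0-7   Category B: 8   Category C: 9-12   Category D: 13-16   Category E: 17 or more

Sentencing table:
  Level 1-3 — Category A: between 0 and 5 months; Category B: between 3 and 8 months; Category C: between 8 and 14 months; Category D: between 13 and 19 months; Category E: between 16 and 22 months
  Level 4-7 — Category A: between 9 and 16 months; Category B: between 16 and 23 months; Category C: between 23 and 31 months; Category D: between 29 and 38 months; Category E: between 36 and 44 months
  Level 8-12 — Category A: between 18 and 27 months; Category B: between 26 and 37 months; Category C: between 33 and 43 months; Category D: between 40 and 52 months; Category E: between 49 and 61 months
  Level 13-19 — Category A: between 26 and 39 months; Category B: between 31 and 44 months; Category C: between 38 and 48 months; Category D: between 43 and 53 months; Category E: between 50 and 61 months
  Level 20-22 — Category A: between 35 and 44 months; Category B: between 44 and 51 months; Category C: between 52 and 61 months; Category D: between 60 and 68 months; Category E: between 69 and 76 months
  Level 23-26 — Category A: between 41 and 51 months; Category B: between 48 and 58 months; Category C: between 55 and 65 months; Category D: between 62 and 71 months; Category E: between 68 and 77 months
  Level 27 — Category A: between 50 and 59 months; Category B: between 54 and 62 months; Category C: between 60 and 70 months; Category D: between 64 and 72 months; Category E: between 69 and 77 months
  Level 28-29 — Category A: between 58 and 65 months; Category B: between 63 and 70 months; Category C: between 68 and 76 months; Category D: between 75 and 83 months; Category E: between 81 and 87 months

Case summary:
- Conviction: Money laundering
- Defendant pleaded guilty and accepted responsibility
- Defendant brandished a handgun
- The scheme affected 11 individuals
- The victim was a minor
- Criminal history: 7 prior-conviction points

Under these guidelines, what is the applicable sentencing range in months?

18-27 months

Base offense level for money laundering: 5.
A1 applies (level before this adjustment is 5 < 11, so +1): 5 + 1 = 6.
A2 does not apply.
A4 applies: 6 − 3 = 3.
A5 applies: 3 + 2 = 5.
A6 applies: 5 + 5 = 10.
Final offense level: 10.
Criminal history: 7 prior points → Category A (0-7).
Level 10 falls in the 8-12 band.
Grid: Level 8-12 × Category A = 18-27 months.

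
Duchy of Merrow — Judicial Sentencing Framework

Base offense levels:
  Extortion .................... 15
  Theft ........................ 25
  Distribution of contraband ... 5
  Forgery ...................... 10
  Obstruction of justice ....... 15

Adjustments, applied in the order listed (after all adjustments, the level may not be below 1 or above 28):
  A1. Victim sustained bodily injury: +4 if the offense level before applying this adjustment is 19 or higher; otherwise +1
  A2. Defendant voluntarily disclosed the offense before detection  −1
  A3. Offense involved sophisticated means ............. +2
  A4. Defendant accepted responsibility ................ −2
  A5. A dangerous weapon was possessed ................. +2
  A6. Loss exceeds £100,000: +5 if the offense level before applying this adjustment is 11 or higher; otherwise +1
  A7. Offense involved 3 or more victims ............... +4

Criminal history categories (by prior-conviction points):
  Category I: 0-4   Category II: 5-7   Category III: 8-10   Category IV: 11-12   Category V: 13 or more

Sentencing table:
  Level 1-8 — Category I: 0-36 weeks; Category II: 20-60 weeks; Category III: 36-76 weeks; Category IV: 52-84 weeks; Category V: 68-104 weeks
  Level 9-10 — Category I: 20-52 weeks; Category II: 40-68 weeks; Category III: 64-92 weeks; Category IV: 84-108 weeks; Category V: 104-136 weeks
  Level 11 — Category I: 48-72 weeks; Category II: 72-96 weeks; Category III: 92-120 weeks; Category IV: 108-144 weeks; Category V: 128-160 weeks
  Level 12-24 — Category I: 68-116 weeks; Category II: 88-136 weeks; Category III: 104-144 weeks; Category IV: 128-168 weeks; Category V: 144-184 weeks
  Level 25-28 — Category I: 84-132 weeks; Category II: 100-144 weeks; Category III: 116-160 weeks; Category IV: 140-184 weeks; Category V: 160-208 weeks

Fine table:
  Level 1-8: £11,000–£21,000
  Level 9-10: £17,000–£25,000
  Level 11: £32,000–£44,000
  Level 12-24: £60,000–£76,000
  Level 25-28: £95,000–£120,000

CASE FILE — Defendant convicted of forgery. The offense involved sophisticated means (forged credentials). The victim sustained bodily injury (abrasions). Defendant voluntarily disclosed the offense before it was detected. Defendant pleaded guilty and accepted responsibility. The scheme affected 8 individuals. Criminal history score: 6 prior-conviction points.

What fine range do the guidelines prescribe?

Base offense level for forgery: 10.
A1 applies (level before this adjustment is 10 < 19, so +1): 10 + 1 = 11.
A2 applies: 11 − 1 = 10.
A3 applies: 10 + 2 = 12.
A4 applies: 12 − 2 = 10.
A6 does not apply.
A7 applies: 10 + 4 = 14.
Final offense level: 14.
Level 14 falls in the 12-24 band.
Fine table: Level 12-24 → £60,000–£76,000.

£60,000–£76,000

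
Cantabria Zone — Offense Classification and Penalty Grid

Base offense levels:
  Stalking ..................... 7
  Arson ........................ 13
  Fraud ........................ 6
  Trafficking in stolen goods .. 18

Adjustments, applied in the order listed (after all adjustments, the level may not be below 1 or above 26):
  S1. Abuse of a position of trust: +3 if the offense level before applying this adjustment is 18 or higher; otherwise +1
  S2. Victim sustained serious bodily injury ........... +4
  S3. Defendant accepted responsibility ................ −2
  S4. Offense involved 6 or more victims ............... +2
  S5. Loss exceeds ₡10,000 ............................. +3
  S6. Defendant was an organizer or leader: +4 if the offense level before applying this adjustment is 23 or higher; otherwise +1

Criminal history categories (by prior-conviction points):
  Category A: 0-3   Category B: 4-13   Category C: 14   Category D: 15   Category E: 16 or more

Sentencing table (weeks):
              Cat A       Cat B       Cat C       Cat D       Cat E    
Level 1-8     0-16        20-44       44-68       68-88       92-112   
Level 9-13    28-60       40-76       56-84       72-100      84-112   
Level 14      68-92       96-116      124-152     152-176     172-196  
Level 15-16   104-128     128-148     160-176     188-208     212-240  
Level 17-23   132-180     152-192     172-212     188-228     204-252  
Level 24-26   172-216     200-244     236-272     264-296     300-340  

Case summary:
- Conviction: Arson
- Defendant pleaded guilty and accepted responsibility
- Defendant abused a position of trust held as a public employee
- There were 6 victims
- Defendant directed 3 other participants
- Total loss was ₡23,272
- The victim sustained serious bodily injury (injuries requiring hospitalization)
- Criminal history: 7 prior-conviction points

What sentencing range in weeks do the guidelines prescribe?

152-192 weeks

Base offense level for arson: 13.
S1 applies (level before this adjustment is 13 < 18, so +1): 13 + 1 = 14.
S2 applies: 14 + 4 = 18.
S3 applies: 18 − 2 = 16.
S4 applies: 16 + 2 = 18.
S5 applies: 18 + 3 = 21.
S6 applies (level before this adjustment is 21 < 23, so +1): 21 + 1 = 22.
Final offense level: 22.
Criminal history: 7 prior points → Category B (4-13).
Level 22 falls in the 17-23 band.
Grid: Level 17-23 × Category B = 152-192 weeks.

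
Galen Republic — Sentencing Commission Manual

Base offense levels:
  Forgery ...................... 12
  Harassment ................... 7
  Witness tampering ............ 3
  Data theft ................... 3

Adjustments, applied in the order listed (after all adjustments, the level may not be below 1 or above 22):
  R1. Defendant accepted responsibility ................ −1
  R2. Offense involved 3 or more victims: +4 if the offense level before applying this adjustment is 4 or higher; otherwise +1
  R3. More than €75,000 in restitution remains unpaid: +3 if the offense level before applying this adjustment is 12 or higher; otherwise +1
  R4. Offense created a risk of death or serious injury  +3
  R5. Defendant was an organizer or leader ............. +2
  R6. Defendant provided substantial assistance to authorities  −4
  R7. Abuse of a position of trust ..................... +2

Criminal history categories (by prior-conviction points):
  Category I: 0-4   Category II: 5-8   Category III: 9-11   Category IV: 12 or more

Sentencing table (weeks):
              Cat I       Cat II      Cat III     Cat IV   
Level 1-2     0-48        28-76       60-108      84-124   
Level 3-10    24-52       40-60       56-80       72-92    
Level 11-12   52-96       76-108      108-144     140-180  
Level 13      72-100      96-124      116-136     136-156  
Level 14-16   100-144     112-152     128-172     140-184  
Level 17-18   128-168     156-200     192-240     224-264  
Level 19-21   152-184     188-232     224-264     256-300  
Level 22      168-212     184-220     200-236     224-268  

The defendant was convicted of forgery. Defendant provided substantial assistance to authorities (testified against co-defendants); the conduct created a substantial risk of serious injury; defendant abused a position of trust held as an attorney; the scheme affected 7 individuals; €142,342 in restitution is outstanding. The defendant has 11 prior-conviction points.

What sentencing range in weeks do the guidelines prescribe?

224-264 weeks

Base offense level for forgery: 12.
R2 applies (level before this adjustment is 12 ≥ 4, so +4): 12 + 4 = 16.
R3 applies (level before this adjustment is 16 ≥ 12, so +3): 16 + 3 = 19.
R4 applies: 19 + 3 = 22.
R6 applies: 22 − 4 = 18.
R7 applies: 18 + 2 = 20.
Final offense level: 20.
Criminal history: 11 prior points → Category III (9-11).
Level 20 falls in the 19-21 band.
Grid: Level 19-21 × Category III = 224-264 weeks.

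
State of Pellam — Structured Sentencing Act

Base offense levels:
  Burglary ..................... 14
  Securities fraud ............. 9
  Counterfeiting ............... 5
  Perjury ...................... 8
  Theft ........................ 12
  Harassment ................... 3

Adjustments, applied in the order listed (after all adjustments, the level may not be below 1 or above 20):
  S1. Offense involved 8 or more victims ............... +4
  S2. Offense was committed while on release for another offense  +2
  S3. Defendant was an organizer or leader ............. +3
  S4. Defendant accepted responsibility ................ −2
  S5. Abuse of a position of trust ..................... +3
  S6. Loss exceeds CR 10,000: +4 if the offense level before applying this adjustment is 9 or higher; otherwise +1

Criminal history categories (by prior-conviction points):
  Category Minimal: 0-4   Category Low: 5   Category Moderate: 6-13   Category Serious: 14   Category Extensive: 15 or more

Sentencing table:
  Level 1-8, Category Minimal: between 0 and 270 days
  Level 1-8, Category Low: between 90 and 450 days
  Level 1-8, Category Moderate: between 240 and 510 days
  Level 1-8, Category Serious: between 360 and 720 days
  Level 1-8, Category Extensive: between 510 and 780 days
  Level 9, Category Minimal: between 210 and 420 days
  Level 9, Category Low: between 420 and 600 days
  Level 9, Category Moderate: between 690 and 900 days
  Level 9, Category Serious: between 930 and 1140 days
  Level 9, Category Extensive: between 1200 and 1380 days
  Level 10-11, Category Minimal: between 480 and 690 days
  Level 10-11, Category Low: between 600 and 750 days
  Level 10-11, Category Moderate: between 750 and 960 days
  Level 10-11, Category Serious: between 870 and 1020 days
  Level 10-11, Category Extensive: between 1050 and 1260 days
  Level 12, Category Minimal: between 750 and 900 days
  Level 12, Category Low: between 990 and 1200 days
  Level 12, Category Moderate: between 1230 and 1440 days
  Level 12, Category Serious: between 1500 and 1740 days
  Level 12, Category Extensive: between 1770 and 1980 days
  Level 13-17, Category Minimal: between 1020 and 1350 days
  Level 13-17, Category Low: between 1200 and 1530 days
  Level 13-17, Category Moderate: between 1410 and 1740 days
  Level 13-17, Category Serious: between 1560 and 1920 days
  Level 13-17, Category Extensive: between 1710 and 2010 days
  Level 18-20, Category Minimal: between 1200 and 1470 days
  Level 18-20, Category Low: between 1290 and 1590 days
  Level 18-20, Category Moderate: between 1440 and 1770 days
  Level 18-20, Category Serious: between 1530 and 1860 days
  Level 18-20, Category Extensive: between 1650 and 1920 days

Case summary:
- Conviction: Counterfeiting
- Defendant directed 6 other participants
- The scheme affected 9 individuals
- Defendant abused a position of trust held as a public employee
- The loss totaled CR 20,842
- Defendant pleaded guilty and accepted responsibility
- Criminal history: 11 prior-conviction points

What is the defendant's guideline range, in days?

1410-1740 days

Base offense level for counterfeiting: 5.
S1 applies: 5 + 4 = 9.
S3 applies: 9 + 3 = 12.
S4 applies: 12 − 2 = 10.
S5 applies: 10 + 3 = 13.
S6 applies (level before this adjustment is 13 ≥ 9, so +4): 13 + 4 = 17.
Final offense level: 17.
Criminal history: 11 prior points → Category Moderate (6-13).
Level 17 falls in the 13-17 band.
Grid: Level 13-17 × Category Moderate = 1410-1740 days.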